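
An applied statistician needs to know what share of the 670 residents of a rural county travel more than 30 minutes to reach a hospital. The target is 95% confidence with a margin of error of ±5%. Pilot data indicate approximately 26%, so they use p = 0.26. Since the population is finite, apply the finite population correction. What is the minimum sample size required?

206

For 95% confidence, z = 1.96.
Unadjusted: n₀ = 1.96² × 0.26 × 0.74 / 0.050² ≈ 295.65, so n₀ = 296.
Finite population correction with N = 670: n = n₀ / (1 + (n₀−1)/N) = 296 / (1 + 295/670) = 296 / 1.4403 ≈ 205.51.
Rounding up, n = 206.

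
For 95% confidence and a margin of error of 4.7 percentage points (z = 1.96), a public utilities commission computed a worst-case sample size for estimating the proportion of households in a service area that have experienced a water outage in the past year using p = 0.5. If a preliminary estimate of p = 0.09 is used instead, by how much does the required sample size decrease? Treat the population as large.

Conservative (p = 0.5): n = 1.96² × 0.25 / 0.047² ≈ 434.77 → 435.
Using p = 0.09: p(1−p) = 0.0819, so n = 1.96² × 0.0819 / 0.047² ≈ 142.43 → 143.
Reduction: 435 − 143 = 292.

292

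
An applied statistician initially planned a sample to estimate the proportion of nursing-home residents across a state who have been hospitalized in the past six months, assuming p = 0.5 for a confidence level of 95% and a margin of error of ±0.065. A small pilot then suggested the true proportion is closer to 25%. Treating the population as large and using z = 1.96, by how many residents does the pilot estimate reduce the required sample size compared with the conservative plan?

Conservative (p = 0.5): n = 1.96² × 0.25 / 0.065² ≈ 227.31 → 228.
Using p = 0.25: p(1−p) = 0.1875, so n = 1.96² × 0.1875 / 0.065² ≈ 170.49 → 171.
Reduction: 228 − 171 = 57.

57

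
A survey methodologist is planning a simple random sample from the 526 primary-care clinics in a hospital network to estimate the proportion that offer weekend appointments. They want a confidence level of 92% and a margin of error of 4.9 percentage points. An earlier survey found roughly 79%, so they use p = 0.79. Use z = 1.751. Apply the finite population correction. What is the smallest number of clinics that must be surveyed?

Unadjusted: n₀ = 1.751² × 0.79 × 0.21 / 0.049² ≈ 211.85, so n₀ = 212.
Finite population correction with N = 526: n = n₀ / (1 + (n₀−1)/N) = 212 / (1 + 211/526) = 212 / 1.4011 ≈ 151.31.
Rounding up, n = 152.

152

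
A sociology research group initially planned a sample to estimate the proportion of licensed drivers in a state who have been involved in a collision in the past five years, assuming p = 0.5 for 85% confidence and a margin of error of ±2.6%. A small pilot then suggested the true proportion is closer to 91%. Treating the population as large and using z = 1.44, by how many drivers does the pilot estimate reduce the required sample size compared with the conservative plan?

Conservative (p = 0.5): n = 1.44² × 0.25 / 0.026² ≈ 766.86 → 767.
Using p = 0.91: p(1−p) = 0.0819, so n = 1.44² × 0.0819 / 0.026² ≈ 251.22 → 252.
Reduction: 767 − 252 = 515.

515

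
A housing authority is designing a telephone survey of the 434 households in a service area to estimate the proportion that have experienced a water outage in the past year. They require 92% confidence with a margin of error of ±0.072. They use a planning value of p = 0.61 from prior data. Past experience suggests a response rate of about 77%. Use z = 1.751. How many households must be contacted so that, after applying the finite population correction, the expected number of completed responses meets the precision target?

139

Completed interviews needed (unadjusted): n₀ = 1.751² × 0.2379 / 0.072² ≈ 140.70 → 141.
FPC for N = 434: n = 141 / (1 + 140/434) = 141 / 1.3226 ≈ 106.61 → 107.
At a 77% response rate, contacts needed = 107 / 0.77 ≈ 138.96 → 139.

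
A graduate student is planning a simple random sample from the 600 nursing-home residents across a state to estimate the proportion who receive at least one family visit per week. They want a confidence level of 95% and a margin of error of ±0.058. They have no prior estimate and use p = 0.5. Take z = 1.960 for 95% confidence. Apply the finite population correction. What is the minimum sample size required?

194

Unadjusted: n₀ = 1.960² × 0.50 × 0.50 / 0.058² ≈ 285.49, so n₀ = 286.
Finite population correction with N = 600: n = n₀ / (1 + (n₀−1)/N) = 286 / (1 + 285/600) = 286 / 1.4750 ≈ 193.90.
Rounding up, n = 194.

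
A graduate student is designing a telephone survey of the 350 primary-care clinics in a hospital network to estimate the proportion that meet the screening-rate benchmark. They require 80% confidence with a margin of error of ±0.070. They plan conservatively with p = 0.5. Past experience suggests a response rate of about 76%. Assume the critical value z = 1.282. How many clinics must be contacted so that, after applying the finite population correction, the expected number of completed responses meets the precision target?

Completed interviews needed (unadjusted): n₀ = 1.282² × 0.2500 / 0.070² ≈ 83.85 → 84.
FPC for N = 350: n = 84 / (1 + 83/350) = 84 / 1.2371 ≈ 67.90 → 68.
At a 76% response rate, contacts needed = 68 / 0.76 ≈ 89.47 → 90.

90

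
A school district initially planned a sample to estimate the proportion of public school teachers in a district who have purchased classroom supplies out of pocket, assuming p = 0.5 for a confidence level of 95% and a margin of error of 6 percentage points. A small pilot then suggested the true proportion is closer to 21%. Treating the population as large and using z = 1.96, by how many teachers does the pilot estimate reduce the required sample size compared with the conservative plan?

89

Conservative (p = 0.5): n = 1.96² × 0.25 / 0.060² ≈ 266.78 → 267.
Using p = 0.21: p(1−p) = 0.1659, so n = 1.96² × 0.1659 / 0.060² ≈ 177.03 → 178.
Reduction: 267 − 178 = 89.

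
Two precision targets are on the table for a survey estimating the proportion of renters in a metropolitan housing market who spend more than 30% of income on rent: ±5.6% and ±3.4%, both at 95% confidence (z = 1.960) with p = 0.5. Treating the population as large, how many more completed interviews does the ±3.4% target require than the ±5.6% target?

At ±5.6%: n = 1.960² × 0.2500 / 0.056² ≈ 306.25 → 307.
At ±3.4%: n = 1.960² × 0.2500 / 0.034² ≈ 830.80 → 831.
Additional respondents: 831 − 307 = 524.

524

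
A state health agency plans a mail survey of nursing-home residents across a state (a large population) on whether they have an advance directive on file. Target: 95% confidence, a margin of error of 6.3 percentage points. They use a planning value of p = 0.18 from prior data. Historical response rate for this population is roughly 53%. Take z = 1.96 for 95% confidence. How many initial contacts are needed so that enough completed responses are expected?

270

Completed interviews needed: n₀ = 1.96² × 0.1476 / 0.063² ≈ 142.86 → 143.
At a 53% response rate, contacts needed = 143 / 0.53 ≈ 269.81 → 270.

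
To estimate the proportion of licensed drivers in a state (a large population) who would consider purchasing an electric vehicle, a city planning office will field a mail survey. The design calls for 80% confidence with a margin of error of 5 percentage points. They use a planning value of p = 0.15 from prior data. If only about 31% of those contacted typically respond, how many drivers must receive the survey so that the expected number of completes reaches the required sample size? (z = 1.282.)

Completed interviews needed: n₀ = 1.282² × 0.1275 / 0.050² ≈ 83.82 → 84.
At a 31% response rate, contacts needed = 84 / 0.31 ≈ 270.97 → 271.

271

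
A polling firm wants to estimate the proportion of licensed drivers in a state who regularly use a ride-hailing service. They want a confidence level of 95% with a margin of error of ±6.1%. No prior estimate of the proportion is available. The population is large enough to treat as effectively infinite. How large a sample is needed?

For 95% confidence, z = 1.960.
With no prior estimate, use p = 0.5, giving p(1−p) = 0.25.
n = z²·p(1−p)/E² = 1.960² × 0.2500 / 0.061² = 3.8416 × 0.2500 / 0.003721 ≈ 258.10.
Rounding up gives n = 259.

259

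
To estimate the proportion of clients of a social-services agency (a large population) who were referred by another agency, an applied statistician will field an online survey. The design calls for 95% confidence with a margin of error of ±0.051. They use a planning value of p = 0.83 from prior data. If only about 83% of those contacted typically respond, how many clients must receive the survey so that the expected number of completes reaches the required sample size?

For 95% confidence, z = 1.960.
Completed interviews needed: n₀ = 1.960² × 0.1411 / 0.051² ≈ 208.40 → 209.
At an 83% response rate, contacts needed = 209 / 0.83 ≈ 251.81 → 252.

252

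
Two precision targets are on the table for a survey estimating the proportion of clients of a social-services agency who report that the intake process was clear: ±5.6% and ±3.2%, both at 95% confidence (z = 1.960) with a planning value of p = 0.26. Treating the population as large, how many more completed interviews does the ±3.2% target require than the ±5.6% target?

486

At ±5.6%: n = 1.960² × 0.1924 / 0.056² ≈ 235.69 → 236.
At ±3.2%: n = 1.960² × 0.1924 / 0.032² ≈ 721.80 → 722.
Additional respondents: 722 − 236 = 486.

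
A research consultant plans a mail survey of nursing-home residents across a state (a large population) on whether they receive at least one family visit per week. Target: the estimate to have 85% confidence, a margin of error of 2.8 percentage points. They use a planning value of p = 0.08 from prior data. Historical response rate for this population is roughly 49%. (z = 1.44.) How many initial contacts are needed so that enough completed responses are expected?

398

Completed interviews needed: n₀ = 1.44² × 0.0736 / 0.028² ≈ 194.66 → 195.
At a 49% response rate, contacts needed = 195 / 0.49 ≈ 397.96 → 398.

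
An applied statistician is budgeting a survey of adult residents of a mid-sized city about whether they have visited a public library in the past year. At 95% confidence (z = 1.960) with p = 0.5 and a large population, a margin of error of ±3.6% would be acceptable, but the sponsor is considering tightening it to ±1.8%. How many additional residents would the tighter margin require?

At ±3.6%: n = 1.960² × 0.2500 / 0.036² ≈ 741.05 → 742.
At ±1.8%: n = 1.960² × 0.2500 / 0.018² ≈ 2964.20 → 2965.
Additional respondents: 2965 − 742 = 2223.

2223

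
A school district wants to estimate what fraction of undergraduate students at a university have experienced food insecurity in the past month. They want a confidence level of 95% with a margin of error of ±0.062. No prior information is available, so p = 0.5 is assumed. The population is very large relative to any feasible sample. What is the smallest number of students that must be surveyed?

250

For 95% confidence, z = 1.960.
With p = 0.5, p(1−p) = 0.25.
n = z²·p(1−p)/E² = 1.960² × 0.2500 / 0.062² = 3.8416 × 0.2500 / 0.003844 ≈ 249.84.
Rounding up gives n = 250.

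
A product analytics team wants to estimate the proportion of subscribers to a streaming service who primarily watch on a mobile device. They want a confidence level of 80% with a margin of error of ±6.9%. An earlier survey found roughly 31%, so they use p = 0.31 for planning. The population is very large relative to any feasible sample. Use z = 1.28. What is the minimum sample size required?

With p = 0.31, p(1−p) = 0.2139.
n = z²·p(1−p)/E² = 1.28² × 0.2139 / 0.069² = 1.6384 × 0.2139 / 0.004761 ≈ 73.61.
Rounding up gives n = 74.

74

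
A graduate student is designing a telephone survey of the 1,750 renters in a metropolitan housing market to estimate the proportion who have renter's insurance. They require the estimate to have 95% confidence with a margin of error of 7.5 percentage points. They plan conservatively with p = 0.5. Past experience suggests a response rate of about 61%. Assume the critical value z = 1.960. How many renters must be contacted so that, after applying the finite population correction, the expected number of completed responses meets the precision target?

Completed interviews needed (unadjusted): n₀ = 1.960² × 0.2500 / 0.075² ≈ 170.74 → 171.
FPC for N = 1,750: n = 171 / (1 + 170/1750) = 171 / 1.0971 ≈ 155.86 → 156.
At a 61% response rate, contacts needed = 156 / 0.61 ≈ 255.74 → 256.

256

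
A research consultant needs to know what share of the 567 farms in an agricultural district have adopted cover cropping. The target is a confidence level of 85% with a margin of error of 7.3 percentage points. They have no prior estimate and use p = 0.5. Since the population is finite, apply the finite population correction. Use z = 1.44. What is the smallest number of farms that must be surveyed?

Unadjusted: n₀ = 1.44² × 0.50 × 0.50 / 0.073² ≈ 97.28, so n₀ = 98.
Finite population correction with N = 567: n = n₀ / (1 + (n₀−1)/N) = 98 / (1 + 97/567) = 98 / 1.1711 ≈ 83.68.
Rounding up, n = 84.

84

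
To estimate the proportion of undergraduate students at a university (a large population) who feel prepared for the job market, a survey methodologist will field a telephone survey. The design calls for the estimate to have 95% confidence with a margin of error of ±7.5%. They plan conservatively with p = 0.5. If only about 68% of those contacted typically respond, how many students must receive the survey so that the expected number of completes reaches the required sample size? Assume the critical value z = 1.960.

252

Completed interviews needed: n₀ = 1.960² × 0.2500 / 0.075² ≈ 170.74 → 171.
At a 68% response rate, contacts needed = 171 / 0.68 ≈ 251.47 → 252.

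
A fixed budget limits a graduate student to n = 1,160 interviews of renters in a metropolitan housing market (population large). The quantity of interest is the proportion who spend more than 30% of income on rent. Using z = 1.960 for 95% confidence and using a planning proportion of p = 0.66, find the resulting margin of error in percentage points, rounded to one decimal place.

2.7

SE(p̂) = √[p(1−p)/n] = √[0.2244/1160] = 0.01391.
E = z × SE = 1.960 × 0.01391 = 0.02726, or 2.7 percentage points.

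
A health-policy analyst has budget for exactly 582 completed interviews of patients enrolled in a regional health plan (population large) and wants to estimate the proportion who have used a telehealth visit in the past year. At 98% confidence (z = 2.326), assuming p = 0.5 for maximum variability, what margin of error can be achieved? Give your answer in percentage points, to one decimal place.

SE(p̂) = √[p(1−p)/n] = √[0.2500/582] = 0.02073.
E = z × SE = 2.326 × 0.02073 = 0.04821, or 4.8 percentage points.

4.8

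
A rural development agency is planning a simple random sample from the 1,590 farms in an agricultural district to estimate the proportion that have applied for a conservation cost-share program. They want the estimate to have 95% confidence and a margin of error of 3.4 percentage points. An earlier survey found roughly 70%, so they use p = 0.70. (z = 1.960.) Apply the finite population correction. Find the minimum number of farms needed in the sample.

486

Unadjusted: n₀ = 1.960² × 0.70 × 0.30 / 0.034² ≈ 697.87, so n₀ = 698.
Finite population correction with N = 1,590: n = n₀ / (1 + (n₀−1)/N) = 698 / (1 + 697/1590) = 698 / 1.4384 ≈ 485.27.
Rounding up, n = 486.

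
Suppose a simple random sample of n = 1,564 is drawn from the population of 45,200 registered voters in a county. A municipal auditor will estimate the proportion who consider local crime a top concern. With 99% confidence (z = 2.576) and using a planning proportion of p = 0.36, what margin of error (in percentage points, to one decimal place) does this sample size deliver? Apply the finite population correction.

3.1

Finite-population factor: (N−n)/(N−1) = (45200−1564)/(45200−1) = 0.9654.
SE(p̂) = √[p(1−p)/n · (N−n)/(N−1)] = √[0.2304/1564 × 0.9654] = 0.01193.
E = z × SE = 2.576 × 0.01193 = 0.03072 ≈ 3.1 percentage points.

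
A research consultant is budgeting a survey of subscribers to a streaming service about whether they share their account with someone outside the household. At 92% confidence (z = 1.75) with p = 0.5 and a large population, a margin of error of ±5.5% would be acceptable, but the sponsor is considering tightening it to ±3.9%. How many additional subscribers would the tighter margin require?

250

At ±5.5%: n = 1.75² × 0.2500 / 0.055² ≈ 253.10 → 254.
At ±3.9%: n = 1.75² × 0.2500 / 0.039² ≈ 503.37 → 504.
Additional respondents: 504 − 254 = 250.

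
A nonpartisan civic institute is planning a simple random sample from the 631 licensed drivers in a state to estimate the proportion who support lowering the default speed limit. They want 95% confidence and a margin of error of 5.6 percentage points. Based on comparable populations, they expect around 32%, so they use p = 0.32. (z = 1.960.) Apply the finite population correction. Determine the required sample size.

Unadjusted: n₀ = 1.960² × 0.32 × 0.68 / 0.056² ≈ 266.56, so n₀ = 267.
Finite population correction with N = 631: n = n₀ / (1 + (n₀−1)/N) = 267 / (1 + 266/631) = 267 / 1.4216 ≈ 187.82.
Rounding up, n = 188.

188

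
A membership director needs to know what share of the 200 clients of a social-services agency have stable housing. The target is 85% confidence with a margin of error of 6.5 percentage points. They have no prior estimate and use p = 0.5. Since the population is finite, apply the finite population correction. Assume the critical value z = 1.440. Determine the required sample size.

Unadjusted: n₀ = 1.440² × 0.50 × 0.50 / 0.065² ≈ 122.70, so n₀ = 123.
Finite population correction with N = 200: n = n₀ / (1 + (n₀−1)/N) = 123 / (1 + 122/200) = 123 / 1.6100 ≈ 76.40.
Rounding up, n = 77.

77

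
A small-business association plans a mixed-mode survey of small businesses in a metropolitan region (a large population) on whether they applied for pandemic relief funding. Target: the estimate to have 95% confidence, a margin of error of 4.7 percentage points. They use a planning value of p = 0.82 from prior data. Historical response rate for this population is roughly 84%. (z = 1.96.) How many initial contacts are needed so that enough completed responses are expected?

306

Completed interviews needed: n₀ = 1.96² × 0.1476 / 0.047² ≈ 256.69 → 257.
At an 84% response rate, contacts needed = 257 / 0.84 ≈ 305.95 → 306.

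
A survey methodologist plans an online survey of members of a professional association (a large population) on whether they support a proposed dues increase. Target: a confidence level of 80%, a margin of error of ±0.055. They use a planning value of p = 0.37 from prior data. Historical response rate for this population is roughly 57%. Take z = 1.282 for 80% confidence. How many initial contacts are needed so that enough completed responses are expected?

223

Completed interviews needed: n₀ = 1.282² × 0.2331 / 0.055² ≈ 126.65 → 127.
At a 57% response rate, contacts needed = 127 / 0.57 ≈ 222.81 → 223.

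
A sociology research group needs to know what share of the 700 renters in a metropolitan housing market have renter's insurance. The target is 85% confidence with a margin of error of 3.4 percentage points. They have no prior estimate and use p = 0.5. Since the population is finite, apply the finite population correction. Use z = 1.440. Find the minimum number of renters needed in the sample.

Unadjusted: n₀ = 1.440² × 0.50 × 0.50 / 0.034² ≈ 448.44, so n₀ = 449.
Finite population correction with N = 700: n = n₀ / (1 + (n₀−1)/N) = 449 / (1 + 448/700) = 449 / 1.6400 ≈ 273.78.
Rounding up, n = 274.

274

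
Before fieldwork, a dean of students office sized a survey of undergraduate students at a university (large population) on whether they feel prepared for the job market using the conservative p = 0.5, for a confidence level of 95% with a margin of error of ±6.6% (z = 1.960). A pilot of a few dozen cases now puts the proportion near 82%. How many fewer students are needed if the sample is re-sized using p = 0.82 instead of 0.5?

90

Conservative (p = 0.5): n = 1.960² × 0.25 / 0.066² ≈ 220.48 → 221.
Using p = 0.82: p(1−p) = 0.1476, so n = 1.960² × 0.1476 / 0.066² ≈ 130.17 → 131.
Reduction: 221 − 131 = 90.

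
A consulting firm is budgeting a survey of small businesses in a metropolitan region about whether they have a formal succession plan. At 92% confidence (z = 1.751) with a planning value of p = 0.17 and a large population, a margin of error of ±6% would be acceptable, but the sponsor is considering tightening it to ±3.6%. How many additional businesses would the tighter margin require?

At ±6%: n = 1.751² × 0.1411 / 0.060² ≈ 120.17 → 121.
At ±3.6%: n = 1.751² × 0.1411 / 0.036² ≈ 333.81 → 334.
Additional respondents: 334 − 121 = 213.

213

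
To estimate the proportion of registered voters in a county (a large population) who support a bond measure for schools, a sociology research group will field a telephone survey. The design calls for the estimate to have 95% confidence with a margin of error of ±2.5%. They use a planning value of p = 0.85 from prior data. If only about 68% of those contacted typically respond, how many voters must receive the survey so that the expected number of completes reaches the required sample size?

For 95% confidence, z = 1.960.
Completed interviews needed: n₀ = 1.960² × 0.1275 / 0.025² ≈ 783.69 → 784.
At a 68% response rate, contacts needed = 784 / 0.68 ≈ 1152.94 → 1153.

1153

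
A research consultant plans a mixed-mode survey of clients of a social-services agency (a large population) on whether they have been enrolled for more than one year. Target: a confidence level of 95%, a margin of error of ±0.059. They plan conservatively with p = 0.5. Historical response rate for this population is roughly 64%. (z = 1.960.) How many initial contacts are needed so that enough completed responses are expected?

432

Completed interviews needed: n₀ = 1.960² × 0.2500 / 0.059² ≈ 275.90 → 276.
At a 64% response rate, contacts needed = 276 / 0.64 ≈ 431.25 → 432.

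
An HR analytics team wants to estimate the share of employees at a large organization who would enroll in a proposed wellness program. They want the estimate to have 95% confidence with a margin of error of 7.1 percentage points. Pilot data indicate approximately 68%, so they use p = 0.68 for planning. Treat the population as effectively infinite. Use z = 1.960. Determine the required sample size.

166

With p = 0.68, p(1−p) = 0.2176.
n = z²·p(1−p)/E² = 1.960² × 0.2176 / 0.071² = 3.8416 × 0.2176 / 0.005041 ≈ 165.83.
Rounding up gives n = 166.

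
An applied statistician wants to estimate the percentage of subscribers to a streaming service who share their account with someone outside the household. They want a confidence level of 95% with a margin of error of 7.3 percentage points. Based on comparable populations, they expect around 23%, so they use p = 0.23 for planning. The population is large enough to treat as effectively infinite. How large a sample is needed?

For 95% confidence, z = 1.960.
With p = 0.23, p(1−p) = 0.1771.
n = z²·p(1−p)/E² = 1.960² × 0.1771 / 0.073² = 3.8416 × 0.1771 / 0.005329 ≈ 127.67.
Rounding up gives n = 128.

128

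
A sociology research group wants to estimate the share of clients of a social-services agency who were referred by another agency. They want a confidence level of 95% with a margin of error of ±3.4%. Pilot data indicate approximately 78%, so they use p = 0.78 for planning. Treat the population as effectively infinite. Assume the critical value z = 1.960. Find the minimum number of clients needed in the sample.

With p = 0.78, p(1−p) = 0.1716.
n = z²·p(1−p)/E² = 1.960² × 0.1716 / 0.034² = 3.8416 × 0.1716 / 0.001156 ≈ 570.26.
Rounding up gives n = 571.

571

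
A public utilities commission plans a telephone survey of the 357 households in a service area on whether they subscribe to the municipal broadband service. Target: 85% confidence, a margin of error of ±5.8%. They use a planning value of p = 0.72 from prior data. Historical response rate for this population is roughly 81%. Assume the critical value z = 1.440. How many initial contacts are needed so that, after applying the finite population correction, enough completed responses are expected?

115

Completed interviews needed (unadjusted): n₀ = 1.440² × 0.2016 / 0.058² ≈ 124.27 → 125.
FPC for N = 357: n = 125 / (1 + 124/357) = 125 / 1.3473 ≈ 92.78 → 93.
At an 81% response rate, contacts needed = 93 / 0.81 ≈ 114.81 → 115.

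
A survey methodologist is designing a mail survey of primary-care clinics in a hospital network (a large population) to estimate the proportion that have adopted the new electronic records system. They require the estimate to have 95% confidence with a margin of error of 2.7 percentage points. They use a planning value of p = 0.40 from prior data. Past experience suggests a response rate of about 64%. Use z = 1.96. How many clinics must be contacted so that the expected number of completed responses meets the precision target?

1977

Completed interviews needed: n₀ = 1.96² × 0.2400 / 0.027² ≈ 1264.72 → 1265.
At a 64% response rate, contacts needed = 1265 / 0.64 ≈ 1976.56 → 1977.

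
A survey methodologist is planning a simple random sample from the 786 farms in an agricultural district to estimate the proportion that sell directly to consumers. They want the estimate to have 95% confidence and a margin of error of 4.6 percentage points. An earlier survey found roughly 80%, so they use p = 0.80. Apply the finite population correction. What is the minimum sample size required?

213

For 95% confidence, z = 1.960.
Unadjusted: n₀ = 1.960² × 0.80 × 0.20 / 0.046² ≈ 290.48, so n₀ = 291.
Finite population correction with N = 786: n = n₀ / (1 + (n₀−1)/N) = 291 / (1 + 290/786) = 291 / 1.3690 ≈ 212.57.
Rounding up, n = 213.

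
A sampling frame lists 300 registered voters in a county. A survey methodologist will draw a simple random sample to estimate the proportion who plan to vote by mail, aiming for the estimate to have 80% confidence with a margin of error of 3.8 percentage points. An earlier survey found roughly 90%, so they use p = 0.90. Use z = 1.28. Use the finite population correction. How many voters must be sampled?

77

Unadjusted: n₀ = 1.28² × 0.90 × 0.10 / 0.038² ≈ 102.12, so n₀ = 103.
Finite population correction with N = 300: n = n₀ / (1 + (n₀−1)/N) = 103 / (1 + 102/300) = 103 / 1.3400 ≈ 76.87.
Rounding up, n = 77.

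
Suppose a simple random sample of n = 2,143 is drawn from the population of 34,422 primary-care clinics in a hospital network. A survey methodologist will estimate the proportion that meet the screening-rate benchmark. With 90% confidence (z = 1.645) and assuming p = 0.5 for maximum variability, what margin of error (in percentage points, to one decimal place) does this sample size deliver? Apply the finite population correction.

Finite-population factor: (N−n)/(N−1) = (34422−2143)/(34422−1) = 0.9378.
SE(p̂) = √[p(1−p)/n · (N−n)/(N−1)] = √[0.2500/2143 × 0.9378] = 0.01046.
E = z × SE = 1.645 × 0.01046 = 0.01721 ≈ 1.7 percentage points.

1.7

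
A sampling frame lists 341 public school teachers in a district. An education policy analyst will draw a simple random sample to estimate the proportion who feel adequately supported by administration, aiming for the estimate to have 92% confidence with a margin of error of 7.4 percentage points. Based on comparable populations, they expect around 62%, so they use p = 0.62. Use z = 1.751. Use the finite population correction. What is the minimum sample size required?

Unadjusted: n₀ = 1.751² × 0.62 × 0.38 / 0.074² ≈ 131.91, so n₀ = 132.
Finite population correction with N = 341: n = n₀ / (1 + (n₀−1)/N) = 132 / (1 + 131/341) = 132 / 1.3842 ≈ 95.36.
Rounding up, n = 96.

96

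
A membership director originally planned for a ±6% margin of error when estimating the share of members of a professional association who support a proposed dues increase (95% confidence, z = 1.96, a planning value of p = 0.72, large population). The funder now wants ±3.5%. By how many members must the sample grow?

At ±6%: n = 1.96² × 0.2016 / 0.060² ≈ 215.13 → 216.
At ±3.5%: n = 1.96² × 0.2016 / 0.035² ≈ 632.22 → 633.
Additional respondents: 633 − 216 = 417.

417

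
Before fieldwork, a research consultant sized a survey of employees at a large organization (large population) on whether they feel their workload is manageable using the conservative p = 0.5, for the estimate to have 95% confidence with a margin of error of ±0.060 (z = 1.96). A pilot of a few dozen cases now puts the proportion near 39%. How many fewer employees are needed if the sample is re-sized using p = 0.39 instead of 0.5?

13

Conservative (p = 0.5): n = 1.96² × 0.25 / 0.060² ≈ 266.78 → 267.
Using p = 0.39: p(1−p) = 0.2379, so n = 1.96² × 0.2379 / 0.060² ≈ 253.87 → 254.
Reduction: 267 − 254 = 13.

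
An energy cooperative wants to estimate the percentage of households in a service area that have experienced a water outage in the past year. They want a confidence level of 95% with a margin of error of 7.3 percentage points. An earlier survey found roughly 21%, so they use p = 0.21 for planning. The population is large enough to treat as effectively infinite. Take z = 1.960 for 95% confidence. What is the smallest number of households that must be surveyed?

With p = 0.21, p(1−p) = 0.1659.
n = z²·p(1−p)/E² = 1.960² × 0.1659 / 0.073² = 3.8416 × 0.1659 / 0.005329 ≈ 119.59.
Rounding up gives n = 120.

120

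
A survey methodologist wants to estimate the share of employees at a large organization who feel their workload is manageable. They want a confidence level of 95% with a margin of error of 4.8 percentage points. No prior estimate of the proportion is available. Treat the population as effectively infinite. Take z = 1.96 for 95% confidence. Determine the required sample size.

With no prior estimate, use p = 0.5, giving p(1−p) = 0.25.
n = z²·p(1−p)/E² = 1.96² × 0.2500 / 0.048² = 3.8416 × 0.2500 / 0.002304 ≈ 416.84.
Rounding up gives n = 417.

417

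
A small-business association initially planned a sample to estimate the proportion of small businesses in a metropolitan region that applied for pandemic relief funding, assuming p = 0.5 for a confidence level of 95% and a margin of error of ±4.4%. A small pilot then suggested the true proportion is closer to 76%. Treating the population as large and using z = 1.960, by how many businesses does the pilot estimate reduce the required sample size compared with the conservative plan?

Conservative (p = 0.5): n = 1.960² × 0.25 / 0.044² ≈ 496.07 → 497.
Using p = 0.76: p(1−p) = 0.1824, so n = 1.960² × 0.1824 / 0.044² ≈ 361.94 → 362.
Reduction: 497 − 362 = 135.

135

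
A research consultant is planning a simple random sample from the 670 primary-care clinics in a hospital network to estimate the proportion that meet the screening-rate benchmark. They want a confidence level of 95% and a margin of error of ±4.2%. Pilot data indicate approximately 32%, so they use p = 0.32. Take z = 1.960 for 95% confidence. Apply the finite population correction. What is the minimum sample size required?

Unadjusted: n₀ = 1.960² × 0.32 × 0.68 / 0.042² ≈ 473.88, so n₀ = 474.
Finite population correction with N = 670: n = n₀ / (1 + (n₀−1)/N) = 474 / (1 + 473/670) = 474 / 1.7060 ≈ 277.85.
Rounding up, n = 278.

278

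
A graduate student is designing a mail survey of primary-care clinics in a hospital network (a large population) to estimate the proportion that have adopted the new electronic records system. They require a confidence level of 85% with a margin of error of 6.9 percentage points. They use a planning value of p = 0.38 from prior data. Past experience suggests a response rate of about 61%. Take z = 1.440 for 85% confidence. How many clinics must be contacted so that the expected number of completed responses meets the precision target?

169

Completed interviews needed: n₀ = 1.440² × 0.2356 / 0.069² ≈ 102.61 → 103.
At a 61% response rate, contacts needed = 103 / 0.61 ≈ 168.85 → 169.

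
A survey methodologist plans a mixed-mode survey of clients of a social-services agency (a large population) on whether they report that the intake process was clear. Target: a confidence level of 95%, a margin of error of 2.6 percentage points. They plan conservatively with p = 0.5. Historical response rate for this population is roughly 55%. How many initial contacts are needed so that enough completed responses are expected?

2584

For 95% confidence, z = 1.960.
Completed interviews needed: n₀ = 1.960² × 0.2500 / 0.026² ≈ 1420.71 → 1421.
At a 55% response rate, contacts needed = 1421 / 0.55 ≈ 2583.64 → 2584.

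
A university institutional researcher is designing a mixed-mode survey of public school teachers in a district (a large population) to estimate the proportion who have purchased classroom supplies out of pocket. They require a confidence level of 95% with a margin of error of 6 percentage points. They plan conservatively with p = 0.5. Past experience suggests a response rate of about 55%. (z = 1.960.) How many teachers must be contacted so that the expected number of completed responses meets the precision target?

486

Completed interviews needed: n₀ = 1.960² × 0.2500 / 0.060² ≈ 266.78 → 267.
At a 55% response rate, contacts needed = 267 / 0.55 ≈ 485.45 → 486.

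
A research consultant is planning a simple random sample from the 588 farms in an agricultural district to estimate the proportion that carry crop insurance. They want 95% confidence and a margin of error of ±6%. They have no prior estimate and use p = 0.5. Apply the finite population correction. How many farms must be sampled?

For 95% confidence, z = 1.960.
Unadjusted: n₀ = 1.960² × 0.50 × 0.50 / 0.060² ≈ 266.78, so n₀ = 267.
Finite population correction with N = 588: n = n₀ / (1 + (n₀−1)/N) = 267 / (1 + 266/588) = 267 / 1.4524 ≈ 183.84.
Rounding up, n = 184.

184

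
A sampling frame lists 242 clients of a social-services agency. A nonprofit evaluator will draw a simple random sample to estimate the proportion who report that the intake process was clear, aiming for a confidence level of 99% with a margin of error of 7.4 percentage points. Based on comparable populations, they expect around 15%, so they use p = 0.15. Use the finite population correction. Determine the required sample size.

95

For 99% confidence, z = 2.576.
Unadjusted: n₀ = 2.576² × 0.15 × 0.85 / 0.074² ≈ 154.50, so n₀ = 155.
Finite population correction with N = 242: n = n₀ / (1 + (n₀−1)/N) = 155 / (1 + 154/242) = 155 / 1.6364 ≈ 94.72.
Rounding up, n = 95.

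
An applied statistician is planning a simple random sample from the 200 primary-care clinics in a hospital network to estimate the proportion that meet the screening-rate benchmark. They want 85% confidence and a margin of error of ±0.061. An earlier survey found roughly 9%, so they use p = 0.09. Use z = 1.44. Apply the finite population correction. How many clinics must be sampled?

Unadjusted: n₀ = 1.44² × 0.09 × 0.91 / 0.061² ≈ 45.64, so n₀ = 46.
Finite population correction with N = 200: n = n₀ / (1 + (n₀−1)/N) = 46 / (1 + 45/200) = 46 / 1.2250 ≈ 37.55.
Rounding up, n = 38.

38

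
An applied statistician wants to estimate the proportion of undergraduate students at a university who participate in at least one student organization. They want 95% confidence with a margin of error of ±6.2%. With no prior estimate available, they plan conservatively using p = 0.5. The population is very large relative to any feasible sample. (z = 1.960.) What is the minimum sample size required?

With p = 0.5, p(1−p) = 0.25.
n = z²·p(1−p)/E² = 1.960² × 0.2500 / 0.062² = 3.8416 × 0.2500 / 0.003844 ≈ 249.84.
Rounding up gives n = 250.

250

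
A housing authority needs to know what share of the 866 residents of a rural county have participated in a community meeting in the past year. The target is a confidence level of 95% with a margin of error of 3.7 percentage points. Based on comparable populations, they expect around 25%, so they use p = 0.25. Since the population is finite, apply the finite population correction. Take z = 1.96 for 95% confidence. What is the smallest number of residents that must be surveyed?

Unadjusted: n₀ = 1.96² × 0.25 × 0.75 / 0.037² ≈ 526.15, so n₀ = 527.
Finite population correction with N = 866: n = n₀ / (1 + (n₀−1)/N) = 527 / (1 + 526/866) = 527 / 1.6074 ≈ 327.86.
Rounding up, n = 328.

328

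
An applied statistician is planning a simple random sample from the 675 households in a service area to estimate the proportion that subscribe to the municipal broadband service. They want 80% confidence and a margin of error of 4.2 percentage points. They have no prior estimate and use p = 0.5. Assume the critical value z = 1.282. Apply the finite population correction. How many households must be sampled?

Unadjusted: n₀ = 1.282² × 0.50 × 0.50 / 0.042² ≈ 232.93, so n₀ = 233.
Finite population correction with N = 675: n = n₀ / (1 + (n₀−1)/N) = 233 / (1 + 232/675) = 233 / 1.3437 ≈ 173.40.
Rounding up, n = 174.

174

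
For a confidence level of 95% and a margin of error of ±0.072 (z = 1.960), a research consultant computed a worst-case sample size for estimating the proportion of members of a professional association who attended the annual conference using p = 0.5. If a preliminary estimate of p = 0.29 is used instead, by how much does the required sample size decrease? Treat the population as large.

33

Conservative (p = 0.5): n = 1.960² × 0.25 / 0.072² ≈ 185.26 → 186.
Using p = 0.29: p(1−p) = 0.2059, so n = 1.960² × 0.2059 / 0.072² ≈ 152.58 → 153.
Reduction: 186 − 153 = 33.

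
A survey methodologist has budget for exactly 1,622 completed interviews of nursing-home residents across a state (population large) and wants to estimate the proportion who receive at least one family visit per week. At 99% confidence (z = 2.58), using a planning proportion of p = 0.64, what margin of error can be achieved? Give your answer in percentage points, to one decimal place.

SE(p̂) = √[p(1−p)/n] = √[0.2304/1622] = 0.01192.
E = z × SE = 2.58 × 0.01192 = 0.03075, or 3.1 percentage points.

3.1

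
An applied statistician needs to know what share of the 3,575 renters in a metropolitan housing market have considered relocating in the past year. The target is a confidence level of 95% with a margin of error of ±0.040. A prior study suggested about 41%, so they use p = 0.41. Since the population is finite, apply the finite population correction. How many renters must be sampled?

For 95% confidence, z = 1.960.
Unadjusted: n₀ = 1.960² × 0.41 × 0.59 / 0.040² ≈ 580.80, so n₀ = 581.
Finite population correction with N = 3,575: n = n₀ / (1 + (n₀−1)/N) = 581 / (1 + 580/3575) = 581 / 1.1622 ≈ 499.90.
Rounding up, n = 500.

500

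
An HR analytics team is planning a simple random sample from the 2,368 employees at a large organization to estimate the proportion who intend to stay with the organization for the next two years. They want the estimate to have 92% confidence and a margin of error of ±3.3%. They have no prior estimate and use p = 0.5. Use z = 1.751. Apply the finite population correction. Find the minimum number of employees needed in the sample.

543

Unadjusted: n₀ = 1.751² × 0.50 × 0.50 / 0.033² ≈ 703.86, so n₀ = 704.
Finite population correction with N = 2,368: n = n₀ / (1 + (n₀−1)/N) = 704 / (1 + 703/2368) = 704 / 1.2969 ≈ 542.84.
Rounding up, n = 543.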